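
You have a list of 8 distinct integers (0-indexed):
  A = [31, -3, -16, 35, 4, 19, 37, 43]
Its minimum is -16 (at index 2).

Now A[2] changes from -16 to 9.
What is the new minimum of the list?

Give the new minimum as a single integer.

Answer: -3

Derivation:
Old min = -16 (at index 2)
Change: A[2] -16 -> 9
Changed element WAS the min. Need to check: is 9 still <= all others?
  Min of remaining elements: -3
  New min = min(9, -3) = -3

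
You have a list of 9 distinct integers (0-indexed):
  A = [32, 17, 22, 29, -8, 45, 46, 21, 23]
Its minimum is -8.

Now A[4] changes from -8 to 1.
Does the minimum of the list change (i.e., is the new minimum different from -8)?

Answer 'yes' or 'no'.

Old min = -8
Change: A[4] -8 -> 1
Changed element was the min; new min must be rechecked.
New min = 1; changed? yes

Answer: yes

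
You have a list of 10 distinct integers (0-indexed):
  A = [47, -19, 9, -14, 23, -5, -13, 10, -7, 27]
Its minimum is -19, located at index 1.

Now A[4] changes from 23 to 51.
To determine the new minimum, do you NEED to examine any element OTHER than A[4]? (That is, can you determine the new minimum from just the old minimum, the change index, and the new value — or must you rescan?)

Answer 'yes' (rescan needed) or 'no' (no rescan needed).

Old min = -19 at index 1
Change at index 4: 23 -> 51
Index 4 was NOT the min. New min = min(-19, 51). No rescan of other elements needed.
Needs rescan: no

Answer: no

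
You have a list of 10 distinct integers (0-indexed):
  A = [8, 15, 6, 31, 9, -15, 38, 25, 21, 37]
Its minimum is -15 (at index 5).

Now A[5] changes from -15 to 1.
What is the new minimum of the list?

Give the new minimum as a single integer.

Old min = -15 (at index 5)
Change: A[5] -15 -> 1
Changed element WAS the min. Need to check: is 1 still <= all others?
  Min of remaining elements: 6
  New min = min(1, 6) = 1

Answer: 1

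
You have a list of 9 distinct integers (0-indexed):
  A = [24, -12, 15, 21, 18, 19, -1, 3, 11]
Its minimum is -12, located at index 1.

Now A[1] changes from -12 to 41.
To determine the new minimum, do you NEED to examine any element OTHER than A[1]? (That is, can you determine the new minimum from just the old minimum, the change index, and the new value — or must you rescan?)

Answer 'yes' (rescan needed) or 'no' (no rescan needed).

Answer: yes

Derivation:
Old min = -12 at index 1
Change at index 1: -12 -> 41
Index 1 WAS the min and new value 41 > old min -12. Must rescan other elements to find the new min.
Needs rescan: yes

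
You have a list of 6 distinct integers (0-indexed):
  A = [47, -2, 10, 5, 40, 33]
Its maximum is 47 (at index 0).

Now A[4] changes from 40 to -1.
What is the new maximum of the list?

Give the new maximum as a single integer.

Old max = 47 (at index 0)
Change: A[4] 40 -> -1
Changed element was NOT the old max.
  New max = max(old_max, new_val) = max(47, -1) = 47

Answer: 47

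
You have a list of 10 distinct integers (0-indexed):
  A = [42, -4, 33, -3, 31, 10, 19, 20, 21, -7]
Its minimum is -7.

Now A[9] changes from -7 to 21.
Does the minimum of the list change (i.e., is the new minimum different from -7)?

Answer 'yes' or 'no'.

Answer: yes

Derivation:
Old min = -7
Change: A[9] -7 -> 21
Changed element was the min; new min must be rechecked.
New min = -4; changed? yes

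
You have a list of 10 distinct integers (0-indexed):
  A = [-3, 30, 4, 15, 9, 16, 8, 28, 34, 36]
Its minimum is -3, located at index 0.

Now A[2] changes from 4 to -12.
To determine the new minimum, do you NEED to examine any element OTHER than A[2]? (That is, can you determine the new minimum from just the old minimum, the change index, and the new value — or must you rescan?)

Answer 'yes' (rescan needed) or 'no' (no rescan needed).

Old min = -3 at index 0
Change at index 2: 4 -> -12
Index 2 was NOT the min. New min = min(-3, -12). No rescan of other elements needed.
Needs rescan: no

Answer: no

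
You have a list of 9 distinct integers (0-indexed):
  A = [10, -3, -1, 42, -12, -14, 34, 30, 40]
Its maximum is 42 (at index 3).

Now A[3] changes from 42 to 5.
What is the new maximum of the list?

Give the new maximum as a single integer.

Answer: 40

Derivation:
Old max = 42 (at index 3)
Change: A[3] 42 -> 5
Changed element WAS the max -> may need rescan.
  Max of remaining elements: 40
  New max = max(5, 40) = 40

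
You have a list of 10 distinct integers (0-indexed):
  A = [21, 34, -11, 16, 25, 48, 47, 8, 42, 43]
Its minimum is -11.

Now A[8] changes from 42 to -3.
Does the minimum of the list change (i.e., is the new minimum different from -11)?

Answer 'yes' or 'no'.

Old min = -11
Change: A[8] 42 -> -3
Changed element was NOT the min; min changes only if -3 < -11.
New min = -11; changed? no

Answer: no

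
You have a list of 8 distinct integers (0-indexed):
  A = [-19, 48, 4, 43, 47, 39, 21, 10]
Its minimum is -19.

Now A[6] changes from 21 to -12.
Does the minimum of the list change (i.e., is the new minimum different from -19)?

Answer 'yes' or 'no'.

Old min = -19
Change: A[6] 21 -> -12
Changed element was NOT the min; min changes only if -12 < -19.
New min = -19; changed? no

Answer: no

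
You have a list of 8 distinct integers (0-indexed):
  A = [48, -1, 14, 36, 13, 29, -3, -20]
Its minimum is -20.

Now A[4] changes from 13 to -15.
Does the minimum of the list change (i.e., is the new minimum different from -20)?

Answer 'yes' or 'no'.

Old min = -20
Change: A[4] 13 -> -15
Changed element was NOT the min; min changes only if -15 < -20.
New min = -20; changed? no

Answer: no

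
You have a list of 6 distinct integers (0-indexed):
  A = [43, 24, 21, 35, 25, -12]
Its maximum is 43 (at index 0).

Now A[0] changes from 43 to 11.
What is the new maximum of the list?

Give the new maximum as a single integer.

Old max = 43 (at index 0)
Change: A[0] 43 -> 11
Changed element WAS the max -> may need rescan.
  Max of remaining elements: 35
  New max = max(11, 35) = 35

Answer: 35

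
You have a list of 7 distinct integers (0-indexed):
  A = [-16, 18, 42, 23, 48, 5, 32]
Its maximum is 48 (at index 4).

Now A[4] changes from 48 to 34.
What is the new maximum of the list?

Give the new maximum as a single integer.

Answer: 42

Derivation:
Old max = 48 (at index 4)
Change: A[4] 48 -> 34
Changed element WAS the max -> may need rescan.
  Max of remaining elements: 42
  New max = max(34, 42) = 42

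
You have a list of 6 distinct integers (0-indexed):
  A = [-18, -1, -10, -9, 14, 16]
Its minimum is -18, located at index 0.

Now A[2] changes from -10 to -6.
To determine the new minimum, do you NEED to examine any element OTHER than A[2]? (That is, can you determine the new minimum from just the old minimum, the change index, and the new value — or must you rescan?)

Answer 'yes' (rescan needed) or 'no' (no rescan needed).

Answer: no

Derivation:
Old min = -18 at index 0
Change at index 2: -10 -> -6
Index 2 was NOT the min. New min = min(-18, -6). No rescan of other elements needed.
Needs rescan: no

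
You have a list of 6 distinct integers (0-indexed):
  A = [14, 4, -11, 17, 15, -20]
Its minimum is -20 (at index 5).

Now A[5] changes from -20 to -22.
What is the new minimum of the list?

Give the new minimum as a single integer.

Old min = -20 (at index 5)
Change: A[5] -20 -> -22
Changed element WAS the min. Need to check: is -22 still <= all others?
  Min of remaining elements: -11
  New min = min(-22, -11) = -22

Answer: -22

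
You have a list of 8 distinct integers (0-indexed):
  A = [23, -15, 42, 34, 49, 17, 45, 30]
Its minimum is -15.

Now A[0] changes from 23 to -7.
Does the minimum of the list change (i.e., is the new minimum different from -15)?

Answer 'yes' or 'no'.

Answer: no

Derivation:
Old min = -15
Change: A[0] 23 -> -7
Changed element was NOT the min; min changes only if -7 < -15.
New min = -15; changed? no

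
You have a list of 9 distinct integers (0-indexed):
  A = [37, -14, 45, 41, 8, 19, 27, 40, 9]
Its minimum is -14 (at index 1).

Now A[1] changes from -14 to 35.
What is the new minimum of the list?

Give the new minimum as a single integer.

Old min = -14 (at index 1)
Change: A[1] -14 -> 35
Changed element WAS the min. Need to check: is 35 still <= all others?
  Min of remaining elements: 8
  New min = min(35, 8) = 8

Answer: 8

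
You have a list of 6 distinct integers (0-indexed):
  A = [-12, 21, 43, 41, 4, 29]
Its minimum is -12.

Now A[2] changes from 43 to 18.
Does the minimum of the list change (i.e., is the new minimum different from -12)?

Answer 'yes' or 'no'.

Answer: no

Derivation:
Old min = -12
Change: A[2] 43 -> 18
Changed element was NOT the min; min changes only if 18 < -12.
New min = -12; changed? no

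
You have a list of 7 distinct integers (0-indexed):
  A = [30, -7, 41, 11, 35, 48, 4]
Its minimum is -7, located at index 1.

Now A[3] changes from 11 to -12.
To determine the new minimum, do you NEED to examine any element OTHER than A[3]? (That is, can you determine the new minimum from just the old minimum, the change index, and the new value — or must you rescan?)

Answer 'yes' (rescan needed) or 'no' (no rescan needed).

Answer: no

Derivation:
Old min = -7 at index 1
Change at index 3: 11 -> -12
Index 3 was NOT the min. New min = min(-7, -12). No rescan of other elements needed.
Needs rescan: no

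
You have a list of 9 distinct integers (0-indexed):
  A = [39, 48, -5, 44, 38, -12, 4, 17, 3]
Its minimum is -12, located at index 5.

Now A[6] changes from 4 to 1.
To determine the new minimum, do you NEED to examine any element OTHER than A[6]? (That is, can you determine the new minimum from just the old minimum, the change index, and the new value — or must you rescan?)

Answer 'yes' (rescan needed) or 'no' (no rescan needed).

Answer: no

Derivation:
Old min = -12 at index 5
Change at index 6: 4 -> 1
Index 6 was NOT the min. New min = min(-12, 1). No rescan of other elements needed.
Needs rescan: no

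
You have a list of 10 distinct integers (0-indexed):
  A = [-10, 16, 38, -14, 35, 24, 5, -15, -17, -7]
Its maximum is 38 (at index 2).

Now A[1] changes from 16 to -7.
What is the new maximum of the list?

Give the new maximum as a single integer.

Old max = 38 (at index 2)
Change: A[1] 16 -> -7
Changed element was NOT the old max.
  New max = max(old_max, new_val) = max(38, -7) = 38

Answer: 38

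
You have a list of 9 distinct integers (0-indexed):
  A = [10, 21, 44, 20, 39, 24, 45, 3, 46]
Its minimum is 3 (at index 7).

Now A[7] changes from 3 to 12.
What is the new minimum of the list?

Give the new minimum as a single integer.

Answer: 10

Derivation:
Old min = 3 (at index 7)
Change: A[7] 3 -> 12
Changed element WAS the min. Need to check: is 12 still <= all others?
  Min of remaining elements: 10
  New min = min(12, 10) = 10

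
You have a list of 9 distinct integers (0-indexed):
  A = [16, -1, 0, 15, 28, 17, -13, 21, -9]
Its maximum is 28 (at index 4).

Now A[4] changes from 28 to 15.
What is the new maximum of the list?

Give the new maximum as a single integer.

Answer: 21

Derivation:
Old max = 28 (at index 4)
Change: A[4] 28 -> 15
Changed element WAS the max -> may need rescan.
  Max of remaining elements: 21
  New max = max(15, 21) = 21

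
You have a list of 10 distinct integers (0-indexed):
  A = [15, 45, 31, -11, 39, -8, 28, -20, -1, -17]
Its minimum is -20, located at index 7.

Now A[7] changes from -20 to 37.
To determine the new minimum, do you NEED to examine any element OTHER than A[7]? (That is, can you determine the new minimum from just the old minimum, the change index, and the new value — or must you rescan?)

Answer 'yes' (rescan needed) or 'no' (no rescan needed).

Old min = -20 at index 7
Change at index 7: -20 -> 37
Index 7 WAS the min and new value 37 > old min -20. Must rescan other elements to find the new min.
Needs rescan: yes

Answer: yes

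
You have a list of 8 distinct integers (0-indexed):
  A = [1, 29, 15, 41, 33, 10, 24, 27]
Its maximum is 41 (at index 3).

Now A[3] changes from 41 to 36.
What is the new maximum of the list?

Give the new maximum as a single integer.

Answer: 36

Derivation:
Old max = 41 (at index 3)
Change: A[3] 41 -> 36
Changed element WAS the max -> may need rescan.
  Max of remaining elements: 33
  New max = max(36, 33) = 36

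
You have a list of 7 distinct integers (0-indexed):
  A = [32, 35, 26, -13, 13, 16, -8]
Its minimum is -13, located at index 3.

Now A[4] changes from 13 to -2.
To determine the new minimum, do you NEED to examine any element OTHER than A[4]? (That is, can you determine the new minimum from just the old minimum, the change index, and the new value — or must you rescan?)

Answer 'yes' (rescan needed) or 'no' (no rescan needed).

Old min = -13 at index 3
Change at index 4: 13 -> -2
Index 4 was NOT the min. New min = min(-13, -2). No rescan of other elements needed.
Needs rescan: no

Answer: no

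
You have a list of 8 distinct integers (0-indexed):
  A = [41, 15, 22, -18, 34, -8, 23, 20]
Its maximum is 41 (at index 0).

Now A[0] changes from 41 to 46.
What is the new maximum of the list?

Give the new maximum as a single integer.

Old max = 41 (at index 0)
Change: A[0] 41 -> 46
Changed element WAS the max -> may need rescan.
  Max of remaining elements: 34
  New max = max(46, 34) = 46

Answer: 46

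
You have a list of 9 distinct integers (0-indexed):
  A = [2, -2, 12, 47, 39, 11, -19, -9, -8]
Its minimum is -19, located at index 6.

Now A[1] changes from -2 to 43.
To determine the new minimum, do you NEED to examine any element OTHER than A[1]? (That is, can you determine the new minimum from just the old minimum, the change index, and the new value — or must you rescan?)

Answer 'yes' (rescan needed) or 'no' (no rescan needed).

Old min = -19 at index 6
Change at index 1: -2 -> 43
Index 1 was NOT the min. New min = min(-19, 43). No rescan of other elements needed.
Needs rescan: no

Answer: no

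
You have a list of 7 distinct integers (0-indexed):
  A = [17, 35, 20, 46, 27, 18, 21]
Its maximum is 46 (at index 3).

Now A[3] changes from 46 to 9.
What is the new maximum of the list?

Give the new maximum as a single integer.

Old max = 46 (at index 3)
Change: A[3] 46 -> 9
Changed element WAS the max -> may need rescan.
  Max of remaining elements: 35
  New max = max(9, 35) = 35

Answer: 35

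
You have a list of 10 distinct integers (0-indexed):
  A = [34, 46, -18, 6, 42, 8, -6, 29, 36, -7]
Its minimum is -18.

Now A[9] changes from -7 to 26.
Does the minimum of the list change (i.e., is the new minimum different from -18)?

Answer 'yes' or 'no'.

Old min = -18
Change: A[9] -7 -> 26
Changed element was NOT the min; min changes only if 26 < -18.
New min = -18; changed? no

Answer: no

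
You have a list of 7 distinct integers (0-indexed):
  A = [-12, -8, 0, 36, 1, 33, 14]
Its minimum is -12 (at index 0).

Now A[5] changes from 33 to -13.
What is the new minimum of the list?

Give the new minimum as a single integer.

Answer: -13

Derivation:
Old min = -12 (at index 0)
Change: A[5] 33 -> -13
Changed element was NOT the old min.
  New min = min(old_min, new_val) = min(-12, -13) = -13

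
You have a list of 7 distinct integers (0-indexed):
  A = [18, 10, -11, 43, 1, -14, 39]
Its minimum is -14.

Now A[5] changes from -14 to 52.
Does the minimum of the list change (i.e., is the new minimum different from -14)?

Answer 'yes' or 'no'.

Old min = -14
Change: A[5] -14 -> 52
Changed element was the min; new min must be rechecked.
New min = -11; changed? yes

Answer: yes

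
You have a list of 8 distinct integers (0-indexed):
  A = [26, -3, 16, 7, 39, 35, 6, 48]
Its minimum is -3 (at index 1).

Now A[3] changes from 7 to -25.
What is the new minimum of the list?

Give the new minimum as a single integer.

Old min = -3 (at index 1)
Change: A[3] 7 -> -25
Changed element was NOT the old min.
  New min = min(old_min, new_val) = min(-3, -25) = -25

Answer: -25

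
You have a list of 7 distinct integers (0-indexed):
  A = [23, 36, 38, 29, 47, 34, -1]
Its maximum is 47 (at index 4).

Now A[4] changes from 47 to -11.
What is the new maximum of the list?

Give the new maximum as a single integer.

Old max = 47 (at index 4)
Change: A[4] 47 -> -11
Changed element WAS the max -> may need rescan.
  Max of remaining elements: 38
  New max = max(-11, 38) = 38

Answer: 38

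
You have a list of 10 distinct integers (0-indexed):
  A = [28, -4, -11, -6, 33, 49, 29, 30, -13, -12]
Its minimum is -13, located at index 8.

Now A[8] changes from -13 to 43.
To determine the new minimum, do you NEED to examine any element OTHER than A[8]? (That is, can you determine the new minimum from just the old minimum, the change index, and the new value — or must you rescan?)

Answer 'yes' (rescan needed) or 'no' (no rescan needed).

Old min = -13 at index 8
Change at index 8: -13 -> 43
Index 8 WAS the min and new value 43 > old min -13. Must rescan other elements to find the new min.
Needs rescan: yes

Answer: yes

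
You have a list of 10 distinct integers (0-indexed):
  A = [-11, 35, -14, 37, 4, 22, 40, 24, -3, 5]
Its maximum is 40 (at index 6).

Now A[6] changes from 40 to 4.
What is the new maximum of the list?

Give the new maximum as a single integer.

Answer: 37

Derivation:
Old max = 40 (at index 6)
Change: A[6] 40 -> 4
Changed element WAS the max -> may need rescan.
  Max of remaining elements: 37
  New max = max(4, 37) = 37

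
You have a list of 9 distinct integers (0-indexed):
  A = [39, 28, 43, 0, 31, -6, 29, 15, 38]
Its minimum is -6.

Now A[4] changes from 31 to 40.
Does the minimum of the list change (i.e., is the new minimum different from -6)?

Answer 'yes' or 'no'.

Answer: no

Derivation:
Old min = -6
Change: A[4] 31 -> 40
Changed element was NOT the min; min changes only if 40 < -6.
New min = -6; changed? no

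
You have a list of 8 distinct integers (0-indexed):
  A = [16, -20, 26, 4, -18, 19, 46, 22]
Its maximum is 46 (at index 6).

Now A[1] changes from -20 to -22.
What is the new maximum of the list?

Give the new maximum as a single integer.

Old max = 46 (at index 6)
Change: A[1] -20 -> -22
Changed element was NOT the old max.
  New max = max(old_max, new_val) = max(46, -22) = 46

Answer: 46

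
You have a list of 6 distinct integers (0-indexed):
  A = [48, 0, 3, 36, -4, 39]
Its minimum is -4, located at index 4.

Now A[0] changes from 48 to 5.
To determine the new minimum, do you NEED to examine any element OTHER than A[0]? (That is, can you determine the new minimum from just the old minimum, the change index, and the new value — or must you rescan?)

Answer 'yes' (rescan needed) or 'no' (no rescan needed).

Answer: no

Derivation:
Old min = -4 at index 4
Change at index 0: 48 -> 5
Index 0 was NOT the min. New min = min(-4, 5). No rescan of other elements needed.
Needs rescan: no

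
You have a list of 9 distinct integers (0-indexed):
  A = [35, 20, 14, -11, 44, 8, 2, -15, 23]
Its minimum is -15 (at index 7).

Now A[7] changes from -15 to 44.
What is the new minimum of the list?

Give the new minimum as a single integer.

Old min = -15 (at index 7)
Change: A[7] -15 -> 44
Changed element WAS the min. Need to check: is 44 still <= all others?
  Min of remaining elements: -11
  New min = min(44, -11) = -11

Answer: -11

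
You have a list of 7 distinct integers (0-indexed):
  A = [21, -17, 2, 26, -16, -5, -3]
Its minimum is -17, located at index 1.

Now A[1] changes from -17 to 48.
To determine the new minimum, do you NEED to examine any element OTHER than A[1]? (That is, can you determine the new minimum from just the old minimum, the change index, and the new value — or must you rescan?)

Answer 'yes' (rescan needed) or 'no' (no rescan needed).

Answer: yes

Derivation:
Old min = -17 at index 1
Change at index 1: -17 -> 48
Index 1 WAS the min and new value 48 > old min -17. Must rescan other elements to find the new min.
Needs rescan: yes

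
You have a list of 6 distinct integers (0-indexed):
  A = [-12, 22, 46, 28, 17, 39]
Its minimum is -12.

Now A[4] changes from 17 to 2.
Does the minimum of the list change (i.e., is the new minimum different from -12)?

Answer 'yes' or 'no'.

Old min = -12
Change: A[4] 17 -> 2
Changed element was NOT the min; min changes only if 2 < -12.
New min = -12; changed? no

Answer: no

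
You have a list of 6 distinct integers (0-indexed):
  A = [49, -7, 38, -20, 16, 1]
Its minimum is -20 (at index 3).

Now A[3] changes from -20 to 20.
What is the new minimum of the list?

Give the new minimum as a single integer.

Answer: -7

Derivation:
Old min = -20 (at index 3)
Change: A[3] -20 -> 20
Changed element WAS the min. Need to check: is 20 still <= all others?
  Min of remaining elements: -7
  New min = min(20, -7) = -7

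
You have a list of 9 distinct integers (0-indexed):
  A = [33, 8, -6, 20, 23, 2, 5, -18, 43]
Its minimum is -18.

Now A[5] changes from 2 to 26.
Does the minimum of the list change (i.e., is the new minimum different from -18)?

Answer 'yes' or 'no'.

Old min = -18
Change: A[5] 2 -> 26
Changed element was NOT the min; min changes only if 26 < -18.
New min = -18; changed? no

Answer: no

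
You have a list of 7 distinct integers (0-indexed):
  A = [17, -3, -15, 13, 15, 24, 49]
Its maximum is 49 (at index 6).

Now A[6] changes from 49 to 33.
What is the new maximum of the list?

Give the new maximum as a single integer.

Old max = 49 (at index 6)
Change: A[6] 49 -> 33
Changed element WAS the max -> may need rescan.
  Max of remaining elements: 24
  New max = max(33, 24) = 33

Answer: 33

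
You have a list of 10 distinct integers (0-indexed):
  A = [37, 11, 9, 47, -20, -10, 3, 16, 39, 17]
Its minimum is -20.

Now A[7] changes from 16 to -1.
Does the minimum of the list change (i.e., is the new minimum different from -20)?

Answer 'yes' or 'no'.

Old min = -20
Change: A[7] 16 -> -1
Changed element was NOT the min; min changes only if -1 < -20.
New min = -20; changed? no

Answer: no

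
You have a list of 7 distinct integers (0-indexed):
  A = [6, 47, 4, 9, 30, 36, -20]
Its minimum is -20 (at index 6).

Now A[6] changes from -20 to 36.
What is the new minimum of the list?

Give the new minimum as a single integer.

Answer: 4

Derivation:
Old min = -20 (at index 6)
Change: A[6] -20 -> 36
Changed element WAS the min. Need to check: is 36 still <= all others?
  Min of remaining elements: 4
  New min = min(36, 4) = 4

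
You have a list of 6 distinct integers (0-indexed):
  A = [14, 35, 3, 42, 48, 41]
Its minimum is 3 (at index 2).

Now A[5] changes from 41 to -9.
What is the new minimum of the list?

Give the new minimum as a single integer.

Old min = 3 (at index 2)
Change: A[5] 41 -> -9
Changed element was NOT the old min.
  New min = min(old_min, new_val) = min(3, -9) = -9

Answer: -9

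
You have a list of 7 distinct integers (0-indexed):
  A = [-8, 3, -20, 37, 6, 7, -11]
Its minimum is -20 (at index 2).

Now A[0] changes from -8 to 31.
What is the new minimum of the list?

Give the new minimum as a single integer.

Old min = -20 (at index 2)
Change: A[0] -8 -> 31
Changed element was NOT the old min.
  New min = min(old_min, new_val) = min(-20, 31) = -20

Answer: -20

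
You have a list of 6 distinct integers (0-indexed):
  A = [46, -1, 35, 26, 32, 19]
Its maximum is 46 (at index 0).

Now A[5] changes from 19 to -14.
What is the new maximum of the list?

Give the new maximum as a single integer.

Answer: 46

Derivation:
Old max = 46 (at index 0)
Change: A[5] 19 -> -14
Changed element was NOT the old max.
  New max = max(old_max, new_val) = max(46, -14) = 46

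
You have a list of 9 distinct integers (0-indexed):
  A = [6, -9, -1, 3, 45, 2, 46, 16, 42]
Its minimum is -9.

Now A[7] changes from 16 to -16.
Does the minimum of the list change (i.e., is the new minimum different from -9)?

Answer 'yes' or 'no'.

Answer: yes

Derivation:
Old min = -9
Change: A[7] 16 -> -16
Changed element was NOT the min; min changes only if -16 < -9.
New min = -16; changed? yes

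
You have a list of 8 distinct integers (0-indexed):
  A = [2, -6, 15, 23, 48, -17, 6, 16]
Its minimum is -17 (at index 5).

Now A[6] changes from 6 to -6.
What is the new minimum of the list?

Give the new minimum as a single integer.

Answer: -17

Derivation:
Old min = -17 (at index 5)
Change: A[6] 6 -> -6
Changed element was NOT the old min.
  New min = min(old_min, new_val) = min(-17, -6) = -17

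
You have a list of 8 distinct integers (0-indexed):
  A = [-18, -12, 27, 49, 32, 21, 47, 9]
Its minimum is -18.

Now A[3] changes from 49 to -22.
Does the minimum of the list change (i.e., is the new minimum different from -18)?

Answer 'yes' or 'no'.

Old min = -18
Change: A[3] 49 -> -22
Changed element was NOT the min; min changes only if -22 < -18.
New min = -22; changed? yes

Answer: yes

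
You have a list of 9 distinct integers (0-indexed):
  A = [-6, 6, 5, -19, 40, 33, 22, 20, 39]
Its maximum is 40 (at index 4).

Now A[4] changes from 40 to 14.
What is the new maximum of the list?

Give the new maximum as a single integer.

Answer: 39

Derivation:
Old max = 40 (at index 4)
Change: A[4] 40 -> 14
Changed element WAS the max -> may need rescan.
  Max of remaining elements: 39
  New max = max(14, 39) = 39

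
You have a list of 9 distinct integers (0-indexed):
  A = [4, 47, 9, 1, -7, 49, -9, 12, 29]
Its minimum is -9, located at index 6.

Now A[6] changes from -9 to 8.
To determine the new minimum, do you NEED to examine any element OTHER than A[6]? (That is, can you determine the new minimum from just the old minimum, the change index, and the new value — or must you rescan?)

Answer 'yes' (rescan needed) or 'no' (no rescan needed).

Answer: yes

Derivation:
Old min = -9 at index 6
Change at index 6: -9 -> 8
Index 6 WAS the min and new value 8 > old min -9. Must rescan other elements to find the new min.
Needs rescan: yes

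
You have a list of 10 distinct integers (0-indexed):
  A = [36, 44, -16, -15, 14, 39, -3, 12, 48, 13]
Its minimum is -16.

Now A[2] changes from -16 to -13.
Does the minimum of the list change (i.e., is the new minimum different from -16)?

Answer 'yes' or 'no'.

Answer: yes

Derivation:
Old min = -16
Change: A[2] -16 -> -13
Changed element was the min; new min must be rechecked.
New min = -15; changed? yes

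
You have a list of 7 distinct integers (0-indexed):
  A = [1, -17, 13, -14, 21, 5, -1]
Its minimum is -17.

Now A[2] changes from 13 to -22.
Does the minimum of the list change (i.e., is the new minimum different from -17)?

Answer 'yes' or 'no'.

Old min = -17
Change: A[2] 13 -> -22
Changed element was NOT the min; min changes only if -22 < -17.
New min = -22; changed? yes

Answer: yes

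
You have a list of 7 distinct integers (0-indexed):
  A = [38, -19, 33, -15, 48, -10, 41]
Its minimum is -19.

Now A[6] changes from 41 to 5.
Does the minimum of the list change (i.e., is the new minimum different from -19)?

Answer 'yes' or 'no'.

Answer: no

Derivation:
Old min = -19
Change: A[6] 41 -> 5
Changed element was NOT the min; min changes only if 5 < -19.
New min = -19; changed? no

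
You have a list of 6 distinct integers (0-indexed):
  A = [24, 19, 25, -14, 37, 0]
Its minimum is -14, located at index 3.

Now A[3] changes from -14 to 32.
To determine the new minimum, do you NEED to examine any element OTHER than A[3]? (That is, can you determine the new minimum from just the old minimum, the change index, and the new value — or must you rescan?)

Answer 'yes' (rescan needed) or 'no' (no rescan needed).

Old min = -14 at index 3
Change at index 3: -14 -> 32
Index 3 WAS the min and new value 32 > old min -14. Must rescan other elements to find the new min.
Needs rescan: yes

Answer: yes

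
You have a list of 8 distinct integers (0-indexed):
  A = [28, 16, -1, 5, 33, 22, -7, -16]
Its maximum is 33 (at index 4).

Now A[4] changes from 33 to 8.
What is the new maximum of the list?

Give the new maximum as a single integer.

Answer: 28

Derivation:
Old max = 33 (at index 4)
Change: A[4] 33 -> 8
Changed element WAS the max -> may need rescan.
  Max of remaining elements: 28
  New max = max(8, 28) = 28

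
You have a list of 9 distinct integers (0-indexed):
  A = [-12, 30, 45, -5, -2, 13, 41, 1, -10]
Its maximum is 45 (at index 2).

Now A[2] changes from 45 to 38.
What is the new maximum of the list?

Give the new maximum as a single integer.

Old max = 45 (at index 2)
Change: A[2] 45 -> 38
Changed element WAS the max -> may need rescan.
  Max of remaining elements: 41
  New max = max(38, 41) = 41

Answer: 41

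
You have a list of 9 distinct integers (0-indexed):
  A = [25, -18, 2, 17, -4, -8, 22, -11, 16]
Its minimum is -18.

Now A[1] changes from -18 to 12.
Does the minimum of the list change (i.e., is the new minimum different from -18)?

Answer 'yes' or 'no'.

Old min = -18
Change: A[1] -18 -> 12
Changed element was the min; new min must be rechecked.
New min = -11; changed? yes

Answer: yes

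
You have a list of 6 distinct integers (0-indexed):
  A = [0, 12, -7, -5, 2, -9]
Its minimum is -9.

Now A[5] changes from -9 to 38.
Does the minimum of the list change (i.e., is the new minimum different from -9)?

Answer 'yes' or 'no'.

Answer: yes

Derivation:
Old min = -9
Change: A[5] -9 -> 38
Changed element was the min; new min must be rechecked.
New min = -7; changed? yes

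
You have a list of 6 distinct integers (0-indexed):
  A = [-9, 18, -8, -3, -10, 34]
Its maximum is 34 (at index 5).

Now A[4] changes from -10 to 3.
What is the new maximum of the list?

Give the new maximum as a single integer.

Answer: 34

Derivation:
Old max = 34 (at index 5)
Change: A[4] -10 -> 3
Changed element was NOT the old max.
  New max = max(old_max, new_val) = max(34, 3) = 34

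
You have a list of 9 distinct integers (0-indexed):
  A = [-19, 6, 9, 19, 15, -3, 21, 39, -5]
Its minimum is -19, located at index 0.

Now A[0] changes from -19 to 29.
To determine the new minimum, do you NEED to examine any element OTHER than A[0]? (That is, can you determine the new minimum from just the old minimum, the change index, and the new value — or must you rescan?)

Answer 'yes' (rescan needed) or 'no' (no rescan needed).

Old min = -19 at index 0
Change at index 0: -19 -> 29
Index 0 WAS the min and new value 29 > old min -19. Must rescan other elements to find the new min.
Needs rescan: yes

Answer: yes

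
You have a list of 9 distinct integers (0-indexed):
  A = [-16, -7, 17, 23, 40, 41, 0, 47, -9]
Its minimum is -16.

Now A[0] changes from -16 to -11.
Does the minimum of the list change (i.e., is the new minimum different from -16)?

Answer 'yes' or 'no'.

Old min = -16
Change: A[0] -16 -> -11
Changed element was the min; new min must be rechecked.
New min = -11; changed? yes

Answer: yes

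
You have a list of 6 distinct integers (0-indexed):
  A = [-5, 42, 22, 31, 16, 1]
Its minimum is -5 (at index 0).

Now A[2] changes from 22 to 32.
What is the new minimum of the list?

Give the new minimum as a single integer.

Old min = -5 (at index 0)
Change: A[2] 22 -> 32
Changed element was NOT the old min.
  New min = min(old_min, new_val) = min(-5, 32) = -5

Answer: -5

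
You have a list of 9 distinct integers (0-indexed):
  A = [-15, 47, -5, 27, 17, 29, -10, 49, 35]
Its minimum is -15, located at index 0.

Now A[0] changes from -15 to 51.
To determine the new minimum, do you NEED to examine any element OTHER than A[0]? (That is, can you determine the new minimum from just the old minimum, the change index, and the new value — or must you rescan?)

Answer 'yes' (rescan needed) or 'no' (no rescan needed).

Answer: yes

Derivation:
Old min = -15 at index 0
Change at index 0: -15 -> 51
Index 0 WAS the min and new value 51 > old min -15. Must rescan other elements to find the new min.
Needs rescan: yes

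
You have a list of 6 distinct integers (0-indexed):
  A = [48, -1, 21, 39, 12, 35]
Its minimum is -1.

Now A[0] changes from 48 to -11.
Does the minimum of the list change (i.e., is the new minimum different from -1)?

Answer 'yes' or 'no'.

Answer: yes

Derivation:
Old min = -1
Change: A[0] 48 -> -11
Changed element was NOT the min; min changes only if -11 < -1.
New min = -11; changed? yes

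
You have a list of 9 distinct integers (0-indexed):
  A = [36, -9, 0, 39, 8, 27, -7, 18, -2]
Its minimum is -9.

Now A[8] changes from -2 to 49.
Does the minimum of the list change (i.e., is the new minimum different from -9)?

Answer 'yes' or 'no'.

Answer: no

Derivation:
Old min = -9
Change: A[8] -2 -> 49
Changed element was NOT the min; min changes only if 49 < -9.
New min = -9; changed? no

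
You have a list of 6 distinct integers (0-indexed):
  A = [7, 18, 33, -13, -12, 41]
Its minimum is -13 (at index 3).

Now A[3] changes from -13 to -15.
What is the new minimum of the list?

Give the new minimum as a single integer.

Old min = -13 (at index 3)
Change: A[3] -13 -> -15
Changed element WAS the min. Need to check: is -15 still <= all others?
  Min of remaining elements: -12
  New min = min(-15, -12) = -15

Answer: -15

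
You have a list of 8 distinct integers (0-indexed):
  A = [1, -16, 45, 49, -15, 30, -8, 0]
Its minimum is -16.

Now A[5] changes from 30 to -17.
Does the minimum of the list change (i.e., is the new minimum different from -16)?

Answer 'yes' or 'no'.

Old min = -16
Change: A[5] 30 -> -17
Changed element was NOT the min; min changes only if -17 < -16.
New min = -17; changed? yes

Answer: yes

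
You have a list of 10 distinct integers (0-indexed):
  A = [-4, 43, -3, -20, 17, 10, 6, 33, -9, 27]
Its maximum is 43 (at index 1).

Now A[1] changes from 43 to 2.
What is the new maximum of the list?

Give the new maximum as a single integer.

Old max = 43 (at index 1)
Change: A[1] 43 -> 2
Changed element WAS the max -> may need rescan.
  Max of remaining elements: 33
  New max = max(2, 33) = 33

Answer: 33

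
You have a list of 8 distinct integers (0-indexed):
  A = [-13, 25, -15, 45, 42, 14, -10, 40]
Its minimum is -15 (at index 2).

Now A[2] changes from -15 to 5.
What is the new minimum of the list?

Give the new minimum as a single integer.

Old min = -15 (at index 2)
Change: A[2] -15 -> 5
Changed element WAS the min. Need to check: is 5 still <= all others?
  Min of remaining elements: -13
  New min = min(5, -13) = -13

Answer: -13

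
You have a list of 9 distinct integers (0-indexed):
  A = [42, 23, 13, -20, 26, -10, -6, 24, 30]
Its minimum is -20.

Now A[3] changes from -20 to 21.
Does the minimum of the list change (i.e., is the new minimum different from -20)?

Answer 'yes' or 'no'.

Old min = -20
Change: A[3] -20 -> 21
Changed element was the min; new min must be rechecked.
New min = -10; changed? yes

Answer: yes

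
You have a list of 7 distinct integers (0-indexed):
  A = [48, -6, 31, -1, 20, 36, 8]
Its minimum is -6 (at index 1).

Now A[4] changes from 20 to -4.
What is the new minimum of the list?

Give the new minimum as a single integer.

Old min = -6 (at index 1)
Change: A[4] 20 -> -4
Changed element was NOT the old min.
  New min = min(old_min, new_val) = min(-6, -4) = -6

Answer: -6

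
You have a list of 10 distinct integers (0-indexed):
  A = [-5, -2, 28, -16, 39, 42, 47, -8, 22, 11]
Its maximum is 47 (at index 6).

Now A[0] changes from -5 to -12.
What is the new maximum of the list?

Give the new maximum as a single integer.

Answer: 47

Derivation:
Old max = 47 (at index 6)
Change: A[0] -5 -> -12
Changed element was NOT the old max.
  New max = max(old_max, new_val) = max(47, -12) = 47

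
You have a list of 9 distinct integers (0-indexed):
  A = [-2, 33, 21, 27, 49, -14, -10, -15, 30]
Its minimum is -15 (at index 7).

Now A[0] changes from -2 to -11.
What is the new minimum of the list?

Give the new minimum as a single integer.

Answer: -15

Derivation:
Old min = -15 (at index 7)
Change: A[0] -2 -> -11
Changed element was NOT the old min.
  New min = min(old_min, new_val) = min(-15, -11) = -15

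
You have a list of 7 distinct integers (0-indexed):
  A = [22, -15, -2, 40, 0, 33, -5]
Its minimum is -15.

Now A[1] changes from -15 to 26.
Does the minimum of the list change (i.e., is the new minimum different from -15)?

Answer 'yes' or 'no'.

Answer: yes

Derivation:
Old min = -15
Change: A[1] -15 -> 26
Changed element was the min; new min must be rechecked.
New min = -5; changed? yes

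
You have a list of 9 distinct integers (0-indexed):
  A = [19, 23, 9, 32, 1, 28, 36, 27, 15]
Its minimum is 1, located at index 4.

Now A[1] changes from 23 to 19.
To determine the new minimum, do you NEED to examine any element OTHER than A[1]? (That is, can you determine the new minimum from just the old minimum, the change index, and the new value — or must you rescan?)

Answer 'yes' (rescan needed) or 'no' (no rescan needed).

Old min = 1 at index 4
Change at index 1: 23 -> 19
Index 1 was NOT the min. New min = min(1, 19). No rescan of other elements needed.
Needs rescan: no

Answer: no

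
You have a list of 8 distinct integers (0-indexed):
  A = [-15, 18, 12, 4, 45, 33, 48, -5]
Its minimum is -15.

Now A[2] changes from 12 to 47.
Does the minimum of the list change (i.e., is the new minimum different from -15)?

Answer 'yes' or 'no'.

Old min = -15
Change: A[2] 12 -> 47
Changed element was NOT the min; min changes only if 47 < -15.
New min = -15; changed? no

Answer: no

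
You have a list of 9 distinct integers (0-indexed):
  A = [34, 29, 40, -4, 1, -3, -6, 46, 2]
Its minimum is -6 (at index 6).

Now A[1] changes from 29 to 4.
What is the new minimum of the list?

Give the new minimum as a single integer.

Answer: -6

Derivation:
Old min = -6 (at index 6)
Change: A[1] 29 -> 4
Changed element was NOT the old min.
  New min = min(old_min, new_val) = min(-6, 4) = -6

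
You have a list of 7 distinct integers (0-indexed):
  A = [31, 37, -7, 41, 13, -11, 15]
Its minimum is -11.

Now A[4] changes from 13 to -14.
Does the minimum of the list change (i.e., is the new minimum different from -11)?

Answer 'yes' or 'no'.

Old min = -11
Change: A[4] 13 -> -14
Changed element was NOT the min; min changes only if -14 < -11.
New min = -14; changed? yes

Answer: yes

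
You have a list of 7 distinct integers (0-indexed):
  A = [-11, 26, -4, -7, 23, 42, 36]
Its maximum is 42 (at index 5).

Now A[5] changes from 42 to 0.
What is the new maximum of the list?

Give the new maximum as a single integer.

Answer: 36

Derivation:
Old max = 42 (at index 5)
Change: A[5] 42 -> 0
Changed element WAS the max -> may need rescan.
  Max of remaining elements: 36
  New max = max(0, 36) = 36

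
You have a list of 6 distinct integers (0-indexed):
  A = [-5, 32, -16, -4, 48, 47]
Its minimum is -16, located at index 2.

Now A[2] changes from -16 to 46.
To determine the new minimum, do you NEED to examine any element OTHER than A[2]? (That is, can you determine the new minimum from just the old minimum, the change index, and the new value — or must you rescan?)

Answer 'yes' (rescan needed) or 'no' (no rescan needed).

Old min = -16 at index 2
Change at index 2: -16 -> 46
Index 2 WAS the min and new value 46 > old min -16. Must rescan other elements to find the new min.
Needs rescan: yes

Answer: yes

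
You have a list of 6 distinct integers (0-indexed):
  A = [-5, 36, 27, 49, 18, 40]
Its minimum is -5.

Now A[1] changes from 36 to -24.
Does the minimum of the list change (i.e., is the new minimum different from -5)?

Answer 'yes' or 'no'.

Old min = -5
Change: A[1] 36 -> -24
Changed element was NOT the min; min changes only if -24 < -5.
New min = -24; changed? yes

Answer: yes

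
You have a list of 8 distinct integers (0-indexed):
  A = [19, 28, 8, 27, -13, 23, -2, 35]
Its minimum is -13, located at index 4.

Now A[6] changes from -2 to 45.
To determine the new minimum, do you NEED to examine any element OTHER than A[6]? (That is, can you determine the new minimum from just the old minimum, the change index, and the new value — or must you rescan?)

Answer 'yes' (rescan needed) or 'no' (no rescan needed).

Answer: no

Derivation:
Old min = -13 at index 4
Change at index 6: -2 -> 45
Index 6 was NOT the min. New min = min(-13, 45). No rescan of other elements needed.
Needs rescan: no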